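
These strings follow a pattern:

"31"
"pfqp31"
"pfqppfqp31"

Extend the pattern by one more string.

Every step adds pfqp at the front: s(k+1) = pfqp·s(k).
So the next term is pfqp·pfqppfqp31.

pfqppfqppfqp31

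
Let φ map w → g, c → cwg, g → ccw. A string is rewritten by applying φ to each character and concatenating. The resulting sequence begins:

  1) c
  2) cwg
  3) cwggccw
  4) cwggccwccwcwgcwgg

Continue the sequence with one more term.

Rewriting the 17 symbols of cwggccwccwcwgcwgg one by one yields cwg g ccw ccw cwg cwg g cwg cwg g cwg g ccw cwg g ccw ccw; concatenated:

cwggccwccwcwgcwggcwgcwggcwggccwcwggccwccw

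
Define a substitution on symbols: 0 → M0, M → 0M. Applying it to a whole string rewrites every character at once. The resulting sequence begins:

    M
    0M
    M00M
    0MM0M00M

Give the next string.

Expanding 0MM0M00M: 0→M0, M→0M, M→0M, 0→M0, M→0M, 0→M0, 0→M0, M→0M. Concatenated: M0 0M 0M M0 0M M0 M0 0M.

M00M0MM00MM0M00M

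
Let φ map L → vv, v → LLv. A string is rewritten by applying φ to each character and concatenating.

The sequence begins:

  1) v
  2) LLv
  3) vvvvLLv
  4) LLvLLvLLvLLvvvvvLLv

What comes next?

φ(LLvLLvLLvLLvvvvvLLv) expands symbol-by-symbol to vv vv LLv vv vv LLv vv vv LLv vv vv LLv LLv LLv LLv LLv vv vv LLv; joining the 19 pieces gives the next term.

vvvvLLvvvvvLLvvvvvLLvvvvvLLvLLvLLvLLvLLvvvvvLLv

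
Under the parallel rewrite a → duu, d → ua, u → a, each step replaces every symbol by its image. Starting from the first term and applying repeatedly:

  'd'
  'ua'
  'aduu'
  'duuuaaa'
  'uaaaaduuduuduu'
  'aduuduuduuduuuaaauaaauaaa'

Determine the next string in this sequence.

Replace each of the 25 characters of aduuduuduuduuuaaauaaauaaa in place — duu ua a a ua a a ua a a ua a a a duu duu duu a duu duu duu a duu duu duu — and concatenate.

duuuaaauaaauaaauaaaaduuduuduuaduuduuduuaduuduuduu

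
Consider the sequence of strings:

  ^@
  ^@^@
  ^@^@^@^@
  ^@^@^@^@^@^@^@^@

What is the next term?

Each string is two copies of the previous one concatenated.
So the next term is two copies of ^@^@^@^@^@^@^@^@.

^@^@^@^@^@^@^@^@^@^@^@^@^@^@^@^@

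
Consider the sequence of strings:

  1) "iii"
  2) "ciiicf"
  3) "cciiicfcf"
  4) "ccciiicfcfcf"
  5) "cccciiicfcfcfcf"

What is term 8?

ccccccciiicfcfcfcfcfcfcf

Each term wraps the previous one in c on the left and cf on the right.
From cccciiicfcfcfcf, 3 further steps: cccciiicfcfcfcf → ccccciiicfcfcfcfcf → cccccciiicfcfcfcfcfcf → (answer).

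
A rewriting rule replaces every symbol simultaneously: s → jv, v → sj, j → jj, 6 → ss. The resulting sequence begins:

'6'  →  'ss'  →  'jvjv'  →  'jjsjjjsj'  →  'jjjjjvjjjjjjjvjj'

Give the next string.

φ(jjjjjvjjjjjjjvjj) expands symbol-by-symbol to jj jj jj jj jj sj jj jj jj jj jj jj jj sj jj jj; joining the 16 pieces gives the next term.

jjjjjjjjjjsjjjjjjjjjjjjjjjsjjjjj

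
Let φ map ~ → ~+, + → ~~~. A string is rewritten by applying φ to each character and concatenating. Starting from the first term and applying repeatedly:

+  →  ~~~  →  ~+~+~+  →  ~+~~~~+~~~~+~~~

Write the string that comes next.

φ(~+~~~~+~~~~+~~~) expands symbol-by-symbol to ~+ ~~~ ~+ ~+ ~+ ~+ ~~~ ~+ ~+ ~+ ~+ ~~~ ~+ ~+ ~+; joining the 15 pieces gives the next term.

~+~~~~+~+~+~+~~~~+~+~+~+~~~~+~+~+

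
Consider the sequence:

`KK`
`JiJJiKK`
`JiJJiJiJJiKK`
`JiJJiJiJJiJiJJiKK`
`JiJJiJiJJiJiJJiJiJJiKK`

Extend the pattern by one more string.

Every step adds JiJJi at the front: s(k+1) = JiJJi·s(k).
So the next term is JiJJi·JiJJiJiJJiJiJJiJiJJiKK.

JiJJiJiJJiJiJJiJiJJiJiJJiKK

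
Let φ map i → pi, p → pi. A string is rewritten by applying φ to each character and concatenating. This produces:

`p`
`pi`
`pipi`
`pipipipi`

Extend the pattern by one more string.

pipipipipipipipi

Apply φ to pipipipi symbol by symbol: p→pi, i→pi, p→pi, i→pi, p→pi, i→pi, p→pi, i→pi; joined: pi pi pi pi pi pi pi pi.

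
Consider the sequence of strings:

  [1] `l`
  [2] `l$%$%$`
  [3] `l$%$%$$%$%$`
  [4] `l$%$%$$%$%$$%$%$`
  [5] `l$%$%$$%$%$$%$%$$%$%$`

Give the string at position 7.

l$%$%$$%$%$$%$%$$%$%$$%$%$$%$%$

Each term is the previous one with $%$%$ appended.
From l$%$%$$%$%$$%$%$$%$%$, 2 further steps: l$%$%$$%$%$$%$%$$%$%$ → l$%$%$$%$%$$%$%$$%$%$$%$%$ → (answer).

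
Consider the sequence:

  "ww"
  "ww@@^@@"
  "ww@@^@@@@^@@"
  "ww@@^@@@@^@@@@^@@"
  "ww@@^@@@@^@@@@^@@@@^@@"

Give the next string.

Every step adds @@^@@ to the end: s(k+1) = s(k)·@@^@@.
Applying this once more to ww@@^@@@@^@@@@^@@@@^@@:

ww@@^@@@@^@@@@^@@@@^@@@@^@@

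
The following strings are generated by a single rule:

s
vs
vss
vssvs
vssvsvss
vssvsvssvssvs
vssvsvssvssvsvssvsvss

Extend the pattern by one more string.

vssvsvssvssvsvssvsvssvssvsvssvssvs

Each term (from the third on) is the previous term followed by the one before it: term 3 = vs·s = vss.
Continuing: vssvsvssvssvsvssvsvss · vssvsvssvssvs gives term 8.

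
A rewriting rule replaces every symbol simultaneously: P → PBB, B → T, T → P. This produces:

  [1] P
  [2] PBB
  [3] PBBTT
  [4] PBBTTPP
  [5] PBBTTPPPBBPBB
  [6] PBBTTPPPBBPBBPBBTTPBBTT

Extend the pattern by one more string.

Rewriting the 23 symbols of PBBTTPPPBBPBBPBBTTPBBTT one by one yields PBB T T P P PBB PBB PBB T T PBB T T PBB T T P P PBB T T P P; concatenated:

PBBTTPPPBBPBBPBBTTPBBTTPBBTTPPPBBTTPP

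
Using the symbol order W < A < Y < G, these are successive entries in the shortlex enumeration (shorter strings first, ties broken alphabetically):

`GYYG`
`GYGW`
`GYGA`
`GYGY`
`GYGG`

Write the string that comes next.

Treat GYGG as a base-4 numeral over the given alphabet and add one, carrying through any trailing G's.

GGWW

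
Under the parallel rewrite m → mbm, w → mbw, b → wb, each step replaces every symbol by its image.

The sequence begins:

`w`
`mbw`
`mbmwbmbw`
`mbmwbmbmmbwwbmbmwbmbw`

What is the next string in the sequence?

mbmwbmbmmbwwbmbmwbmbmmbmwbmbwmbwwbmbmwbmbmmbwwbmbmwbmbw

φ(mbmwbmbmmbwwbmbmwbmbw) expands symbol-by-symbol to mbm wb mbm mbw wb mbm wb mbm mbm wb mbw mbw wb mbm wb mbm mbw wb mbm wb mbw; joining the 21 pieces gives the next term.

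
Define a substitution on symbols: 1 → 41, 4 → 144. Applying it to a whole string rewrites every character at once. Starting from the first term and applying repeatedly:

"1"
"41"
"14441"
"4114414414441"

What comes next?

Rewriting the 13 symbols of 4114414414441 one by one yields 144 41 41 144 144 41 144 144 41 144 144 144 41; concatenated:

1444141144144411441444114414414441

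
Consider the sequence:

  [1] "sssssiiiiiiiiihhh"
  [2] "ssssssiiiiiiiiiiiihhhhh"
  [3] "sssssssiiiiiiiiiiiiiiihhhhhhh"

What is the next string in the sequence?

Each string has the form s^{n+3} i^{3n+3} h^{2n-1}, where the shown terms are n = 2, 3, 4.
Setting n = 5 gives 8, 18, 9 characters in each block.

ssssssssiiiiiiiiiiiiiiiiiihhhhhhhhh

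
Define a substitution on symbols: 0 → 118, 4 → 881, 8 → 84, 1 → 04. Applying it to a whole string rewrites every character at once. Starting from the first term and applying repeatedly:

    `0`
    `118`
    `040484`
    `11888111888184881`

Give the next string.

04048484840404048484840484881848404

Applying the rule to each of the 17 symbols of 11888111888184881 gives the pieces 04 04 84 84 84 04 04 04 84 84 84 04 84 881 84 84 04, which concatenate to the answer.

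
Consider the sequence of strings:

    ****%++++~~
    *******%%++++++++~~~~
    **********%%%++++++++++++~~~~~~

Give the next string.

Term n consists of 3n+1 *'s, followed by n %'s, followed by 4n +'s, followed by 2n ~'s (n = 1, 2, …).
For the next term, n = 4, so the run lengths are 13, 4, 16, 8.

*************%%%%++++++++++++++++~~~~~~~~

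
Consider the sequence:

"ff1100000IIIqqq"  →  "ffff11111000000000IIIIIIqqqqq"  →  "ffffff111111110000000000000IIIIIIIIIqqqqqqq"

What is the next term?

ffffffff1111111111100000000000000000IIIIIIIIIIIIqqqqqqqqq

Each string has the form f^{2n} 1^{3n-1} 0^{4n+1} I^{3n} q^{2n+1} (n = 1, 2, …).
At n = 4 the blocks have lengths 8, 11, 17, 12, 9.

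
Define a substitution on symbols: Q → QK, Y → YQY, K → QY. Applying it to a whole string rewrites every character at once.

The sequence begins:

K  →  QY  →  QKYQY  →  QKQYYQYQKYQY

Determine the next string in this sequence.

QKQYQKYQYYQYQKYQYQKQYYQYQKYQY

Rewriting each symbol of QKQYYQYQKYQY: Q→QK, K→QY, Q→QK, Y→YQY, Y→YQY, Q→QK, Y→YQY, Q→QK, K→QY, Y→YQY, Q→QK, Y→YQY, which concatenates to QK QY QK YQY YQY QK YQY QK QY YQY QK YQY.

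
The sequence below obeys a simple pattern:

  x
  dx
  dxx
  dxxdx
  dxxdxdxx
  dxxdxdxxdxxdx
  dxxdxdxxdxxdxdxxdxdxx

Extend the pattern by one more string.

This is a Fibonacci-style word recurrence s(k) = s(k−1)·s(k−2): e.g. dx·x = dxx.
So term 8 is dxxdxdxxdxxdxdxxdxdxx·dxxdxdxxdxxdx.

dxxdxdxxdxxdxdxxdxdxxdxxdxdxxdxxdx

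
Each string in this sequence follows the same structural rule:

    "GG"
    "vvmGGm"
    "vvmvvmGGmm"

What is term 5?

vvmvvmvvmvvmGGmmmm

Each term wraps the previous one in vvm on the left and m on the right.
From vvmvvmGGmm, 2 further steps: vvmvvmGGmm → vvmvvmvvmGGmmm → (answer).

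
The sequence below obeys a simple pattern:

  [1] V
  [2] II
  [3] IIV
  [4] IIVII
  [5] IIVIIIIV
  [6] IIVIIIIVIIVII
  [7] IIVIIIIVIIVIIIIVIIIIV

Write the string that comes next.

From term 3 onward, concatenate the last term with the second-to-last: II·V = IIV, IIV·II = IIVII, …
Continuing: IIVIIIIVIIVIIIIVIIIIV · IIVIIIIVIIVII gives term 8.

IIVIIIIVIIVIIIIVIIIIVIIVIIIIVIIVII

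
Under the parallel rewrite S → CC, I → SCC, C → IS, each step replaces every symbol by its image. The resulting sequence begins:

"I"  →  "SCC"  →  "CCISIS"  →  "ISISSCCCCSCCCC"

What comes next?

Applying the rule to each of the 14 symbols of ISISSCCCCSCCCC gives the pieces SCC CC SCC CC CC IS IS IS IS CC IS IS IS IS, which concatenate to the answer.

SCCCCSCCCCCCISISISISCCISISISIS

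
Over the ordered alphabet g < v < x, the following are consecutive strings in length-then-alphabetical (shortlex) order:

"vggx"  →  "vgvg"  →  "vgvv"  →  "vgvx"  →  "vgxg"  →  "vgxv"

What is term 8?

Continuing the enumeration 2 steps past vgxv: vgxv → vgxx → (answer).

vvgg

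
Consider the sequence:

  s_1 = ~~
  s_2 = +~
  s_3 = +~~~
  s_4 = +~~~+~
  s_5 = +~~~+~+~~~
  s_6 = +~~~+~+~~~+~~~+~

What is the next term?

Each term (from the third on) is the previous term followed by the one before it: term 3 = +~·~~ = +~~~.
Continuing: +~~~+~+~~~+~~~+~ · +~~~+~+~~~ gives term 7.

+~~~+~+~~~+~~~+~+~~~+~+~~~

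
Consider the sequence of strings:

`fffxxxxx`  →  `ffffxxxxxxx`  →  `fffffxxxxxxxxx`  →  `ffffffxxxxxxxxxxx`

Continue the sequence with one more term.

Each string has the form f^{n+1} x^{2n+1}, where the shown terms are n = 2, 3, 4, 5.
Setting n = 6 gives 7, 13 characters in each block.

fffffffxxxxxxxxxxxxx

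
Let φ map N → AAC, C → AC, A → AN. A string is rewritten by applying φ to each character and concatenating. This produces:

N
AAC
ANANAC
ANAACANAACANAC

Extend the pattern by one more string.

Replace each of the 14 characters of ANAACANAACANAC in place — AN AAC AN AN AC AN AAC AN AN AC AN AAC AN AC — and concatenate.

ANAACANANACANAACANANACANAACANAC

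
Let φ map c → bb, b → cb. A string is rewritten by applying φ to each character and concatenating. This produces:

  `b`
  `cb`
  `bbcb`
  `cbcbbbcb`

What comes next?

bbcbbbcbcbcbbbcb

Rewriting each symbol of cbcbbbcb: c→bb, b→cb, c→bb, b→cb, b→cb, b→cb, c→bb, b→cb, which concatenates to bb cb bb cb cb cb bb cb.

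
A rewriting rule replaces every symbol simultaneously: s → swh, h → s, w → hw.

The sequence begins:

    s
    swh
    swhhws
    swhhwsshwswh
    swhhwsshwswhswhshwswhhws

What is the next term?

Applying the rule to each of the 24 symbols of swhhwsshwswhswhshwswhhws gives the pieces swh hw s s hw swh swh s hw swh hw s swh hw s swh s hw swh hw s s hw swh, which concatenate to the answer.

swhhwsshwswhswhshwswhhwsswhhwsswhshwswhhwsshwswh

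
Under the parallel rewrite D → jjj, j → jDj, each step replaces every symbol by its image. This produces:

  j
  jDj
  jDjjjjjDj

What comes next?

Rewriting each symbol of jDjjjjjDj: j→jDj, D→jjj, j→jDj, j→jDj, j→jDj, j→jDj, j→jDj, D→jjj, j→jDj, which concatenates to jDj jjj jDj jDj jDj jDj jDj jjj jDj.

jDjjjjjDjjDjjDjjDjjDjjjjjDj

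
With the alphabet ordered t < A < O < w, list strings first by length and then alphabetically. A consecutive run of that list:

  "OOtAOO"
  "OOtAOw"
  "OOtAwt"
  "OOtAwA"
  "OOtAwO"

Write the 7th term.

OOtOtt

Advancing 2 positions from OOtAwO through OOtAwO → OOtAww reaches term 7.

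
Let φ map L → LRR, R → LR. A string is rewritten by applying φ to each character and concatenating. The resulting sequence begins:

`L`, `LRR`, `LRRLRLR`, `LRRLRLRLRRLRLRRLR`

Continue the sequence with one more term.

φ(LRRLRLRLRRLRLRRLR) expands symbol-by-symbol to LRR LR LR LRR LR LRR LR LRR LR LR LRR LR LRR LR LR LRR LR; joining the 17 pieces gives the next term.

LRRLRLRLRRLRLRRLRLRRLRLRLRRLRLRRLRLRLRRLR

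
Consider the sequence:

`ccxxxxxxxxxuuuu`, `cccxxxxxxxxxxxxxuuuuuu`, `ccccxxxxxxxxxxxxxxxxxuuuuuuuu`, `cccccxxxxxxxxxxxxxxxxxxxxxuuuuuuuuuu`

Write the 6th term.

cccccccxxxxxxxxxxxxxxxxxxxxxxxxxxxxxuuuuuuuuuuuuuu

Reading off run lengths: c runs 2, 3, 4, 5; x runs 9, 13, 17, 21; u runs 4, 6, 8, 10 — each is linear in n, where the shown terms are n = 2, 3, 4, 5.
At n = 7 the blocks have lengths 7, 29, 14.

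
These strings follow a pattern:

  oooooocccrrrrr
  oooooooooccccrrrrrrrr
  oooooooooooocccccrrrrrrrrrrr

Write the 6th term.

Each string has the form o^{3n} c^{n+1} r^{3n-1}, where the shown terms are n = 2, 3, 4.
At n = 7 the blocks have lengths 21, 8, 20.

oooooooooooooooooooooccccccccrrrrrrrrrrrrrrrrrrrr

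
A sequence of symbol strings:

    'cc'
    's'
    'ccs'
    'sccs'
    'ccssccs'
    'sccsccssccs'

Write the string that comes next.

Each term (from the third on) is the two preceding terms concatenated in order: term 3 = cc·s = ccs.
Continuing: ccssccs · sccsccssccs gives term 7.

ccssccssccsccssccs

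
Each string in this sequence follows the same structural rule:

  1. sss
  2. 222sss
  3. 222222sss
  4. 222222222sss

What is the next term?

Every step adds 222 at the front: s(k+1) = 222·s(k).
Applying this once more to 222222222sss:

222222222222sss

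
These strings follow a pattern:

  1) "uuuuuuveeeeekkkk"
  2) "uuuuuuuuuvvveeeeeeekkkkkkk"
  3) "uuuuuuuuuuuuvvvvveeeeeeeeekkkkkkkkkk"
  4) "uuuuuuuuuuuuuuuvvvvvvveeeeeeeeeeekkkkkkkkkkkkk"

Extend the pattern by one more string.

Reading off run lengths: u runs 6, 9, 12, 15; v runs 1, 3, 5, 7; e runs 5, 7, 9, 11; k runs 4, 7, 10, 13 — each is linear in n (n = 1, 2, …).
At n = 5 the blocks have lengths 18, 9, 13, 16.

uuuuuuuuuuuuuuuuuuvvvvvvvvveeeeeeeeeeeeekkkkkkkkkkkkkkkk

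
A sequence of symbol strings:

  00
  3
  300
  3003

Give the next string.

From term 3 onward, concatenate the last term with the second-to-last: 3·00 = 300, 300·3 = 3003, …
So term 5 is 3003·300.

3003300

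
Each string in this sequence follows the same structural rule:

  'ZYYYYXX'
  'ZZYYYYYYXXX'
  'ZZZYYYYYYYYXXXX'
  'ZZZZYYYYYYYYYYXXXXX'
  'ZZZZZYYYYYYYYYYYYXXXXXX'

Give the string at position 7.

ZZZZZZZYYYYYYYYYYYYYYYYXXXXXXXX

The n-th term is n-1 Z's then 2n Y's then n X's, where the shown terms are n = 2, 3, 4, 5, 6.
Setting n = 8 gives 7, 16, 8 characters in each block.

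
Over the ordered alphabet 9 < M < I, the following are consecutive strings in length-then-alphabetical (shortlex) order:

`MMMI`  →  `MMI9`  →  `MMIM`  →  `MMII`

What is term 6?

MI9M

Stepping forward 2 times from MMII: MMII → MI99, then the target.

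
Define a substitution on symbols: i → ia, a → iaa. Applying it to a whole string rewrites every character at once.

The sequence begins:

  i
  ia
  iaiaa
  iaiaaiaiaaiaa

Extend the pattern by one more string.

φ(iaiaaiaiaaiaa) expands symbol-by-symbol to ia iaa ia iaa iaa ia iaa ia iaa iaa ia iaa iaa; joining the 13 pieces gives the next term.

iaiaaiaiaaiaaiaiaaiaiaaiaaiaiaaiaa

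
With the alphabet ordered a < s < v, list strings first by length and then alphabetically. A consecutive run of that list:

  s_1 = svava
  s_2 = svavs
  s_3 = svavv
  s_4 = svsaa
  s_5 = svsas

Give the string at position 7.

svssa

Continuing the enumeration 2 steps past svsas: svsas → svsav → (answer).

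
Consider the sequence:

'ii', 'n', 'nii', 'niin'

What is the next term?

Each term (from the third on) is the previous term followed by the one before it: term 3 = n·ii = nii.
The next term joins niin and nii.

niinnii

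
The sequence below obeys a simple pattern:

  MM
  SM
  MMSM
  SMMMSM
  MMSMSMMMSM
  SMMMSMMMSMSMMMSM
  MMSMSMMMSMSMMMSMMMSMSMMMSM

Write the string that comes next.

This is a Fibonacci-style word recurrence s(k) = s(k−2)·s(k−1): e.g. MM·SM = MMSM.
Continuing: SMMMSMMMSMSMMMSM · MMSMSMMMSMSMMMSMMMSMSMMMSM gives term 8.

SMMMSMMMSMSMMMSMMMSMSMMMSMSMMMSMMMSMSMMMSM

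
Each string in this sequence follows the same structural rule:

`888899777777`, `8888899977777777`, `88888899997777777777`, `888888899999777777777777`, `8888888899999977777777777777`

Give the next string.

88888888899999997777777777777777

The n-th term is n+2 8's then n 9's then 2n+2 7's, where the shown terms are n = 2, 3, 4, 5, 6.
For the next term, n = 7, so the run lengths are 9, 7, 16.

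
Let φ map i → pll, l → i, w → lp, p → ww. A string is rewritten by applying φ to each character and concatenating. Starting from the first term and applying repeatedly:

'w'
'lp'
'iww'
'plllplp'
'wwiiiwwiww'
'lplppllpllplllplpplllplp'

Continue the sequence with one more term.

Applying the rule to each of the 24 symbols of lplppllpllplllplpplllplp gives the pieces i ww i ww ww i i ww i i ww i i i ww i ww ww i i i ww i ww, which concatenate to the answer.

iwwiwwwwiiwwiiwwiiiwwiwwwwiiiwwiww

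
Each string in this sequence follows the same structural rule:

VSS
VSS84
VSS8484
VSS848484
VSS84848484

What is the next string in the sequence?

VSS8484848484

The strings grow by a fixed suffix 84 each time.
So the next term is VSS84848484·84.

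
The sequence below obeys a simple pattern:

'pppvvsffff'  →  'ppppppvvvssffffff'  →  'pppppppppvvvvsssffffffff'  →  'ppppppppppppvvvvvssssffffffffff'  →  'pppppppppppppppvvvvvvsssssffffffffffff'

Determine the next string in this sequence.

Reading off run lengths: p runs 3, 6, 9, 12, 15; v runs 2, 3, 4, 5, 6; s runs 1, 2, 3, 4, 5; f runs 4, 6, 8, 10, 12 — each is linear in n (n = 1, 2, …).
At n = 6 the blocks have lengths 18, 7, 6, 14.

ppppppppppppppppppvvvvvvvssssssffffffffffffff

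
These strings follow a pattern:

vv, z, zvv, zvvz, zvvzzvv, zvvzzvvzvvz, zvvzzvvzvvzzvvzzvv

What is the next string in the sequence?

Each term (from the third on) is the previous term followed by the one before it: term 3 = z·vv = zvv.
So term 8 is zvvzzvvzvvzzvvzzvv·zvvzzvvzvvz.

zvvzzvvzvvzzvvzzvvzvvzzvvzvvz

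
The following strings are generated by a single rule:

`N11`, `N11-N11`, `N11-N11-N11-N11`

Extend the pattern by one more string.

N11-N11-N11-N11-N11-N11-N11-N11

Every step duplicates the string with '-' between the halves.
One more doubling of N11-N11-N11-N11 gives the answer.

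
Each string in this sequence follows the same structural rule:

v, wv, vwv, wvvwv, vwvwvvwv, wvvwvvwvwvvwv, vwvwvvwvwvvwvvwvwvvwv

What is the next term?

Each term (from the third on) is the two preceding terms concatenated in order: term 3 = v·wv = vwv.
Continuing: wvvwvvwvwvvwv · vwvwvvwvwvvwvvwvwvvwv gives term 8.

wvvwvvwvwvvwvvwvwvvwvwvvwvvwvwvvwv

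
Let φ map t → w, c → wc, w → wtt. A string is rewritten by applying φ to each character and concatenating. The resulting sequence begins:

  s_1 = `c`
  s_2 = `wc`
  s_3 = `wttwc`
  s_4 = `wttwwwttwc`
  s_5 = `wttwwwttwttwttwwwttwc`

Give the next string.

φ(wttwwwttwttwttwwwttwc) expands symbol-by-symbol to wtt w w wtt wtt wtt w w wtt w w wtt w w wtt wtt wtt w w wtt wc; joining the 21 pieces gives the next term.

wttwwwttwttwttwwwttwwwttwwwttwttwttwwwttwc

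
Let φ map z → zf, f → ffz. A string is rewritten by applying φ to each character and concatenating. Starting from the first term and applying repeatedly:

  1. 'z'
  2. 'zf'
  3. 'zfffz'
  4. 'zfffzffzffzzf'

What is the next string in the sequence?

Replace each of the 13 characters of zfffzffzffzzf in place — zf ffz ffz ffz zf ffz ffz zf ffz ffz zf zf ffz — and concatenate.

zfffzffzffzzfffzffzzfffzffzzfzfffz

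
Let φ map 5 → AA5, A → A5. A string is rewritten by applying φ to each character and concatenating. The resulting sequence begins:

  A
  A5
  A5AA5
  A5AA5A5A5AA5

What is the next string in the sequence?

Apply φ to A5AA5A5A5AA5 symbol by symbol: A→A5, 5→AA5, A→A5, A→A5, 5→AA5, A→A5, 5→AA5, A→A5, 5→AA5, A→A5, A→A5, 5→AA5; joined: A5 AA5 A5 A5 AA5 A5 AA5 A5 AA5 A5 A5 AA5.

A5AA5A5A5AA5A5AA5A5AA5A5A5AA5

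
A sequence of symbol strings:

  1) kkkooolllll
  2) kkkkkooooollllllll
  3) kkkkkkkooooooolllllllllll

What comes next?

kkkkkkkkkooooooooollllllllllllll

Term n consists of 2n+1 k's, followed by 2n+1 o's, followed by 3n+2 l's (n = 1, 2, …).
Setting n = 4 gives 9, 9, 14 characters in each block.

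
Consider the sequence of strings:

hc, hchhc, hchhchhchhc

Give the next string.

Every step duplicates the string with 'h' between the halves.
One more doubling of hchhchhchhc gives the answer.

hchhchhchhchhchhchhchhc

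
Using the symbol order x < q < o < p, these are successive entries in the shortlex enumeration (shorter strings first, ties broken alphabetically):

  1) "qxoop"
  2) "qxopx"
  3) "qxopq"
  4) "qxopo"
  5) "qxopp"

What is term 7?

Stepping forward 2 times from qxopp: qxopp → qxpxx, then the target.

qxpxq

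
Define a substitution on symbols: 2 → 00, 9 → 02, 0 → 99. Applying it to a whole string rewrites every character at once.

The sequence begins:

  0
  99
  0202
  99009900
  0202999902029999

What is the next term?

Rewriting the 16 symbols of 0202999902029999 one by one yields 99 00 99 00 02 02 02 02 99 00 99 00 02 02 02 02; concatenated:

99009900020202029900990002020202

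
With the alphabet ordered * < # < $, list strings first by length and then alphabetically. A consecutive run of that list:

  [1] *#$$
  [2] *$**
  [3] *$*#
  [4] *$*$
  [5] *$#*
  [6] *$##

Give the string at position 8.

Continuing the enumeration 2 steps past *$##: *$## → *$#$ → (answer).

*$$*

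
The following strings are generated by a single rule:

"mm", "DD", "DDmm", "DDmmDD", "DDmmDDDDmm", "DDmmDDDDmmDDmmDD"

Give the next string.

DDmmDDDDmmDDmmDDDDmmDDDDmm

This is a Fibonacci-style word recurrence s(k) = s(k−1)·s(k−2): e.g. DD·mm = DDmm.
The next term joins DDmmDDDDmmDDmmDD and DDmmDDDDmm.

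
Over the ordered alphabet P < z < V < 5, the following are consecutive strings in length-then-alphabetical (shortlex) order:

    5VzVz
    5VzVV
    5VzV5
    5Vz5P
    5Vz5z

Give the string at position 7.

Advancing 2 positions from 5Vz5z through 5Vz5z → 5Vz5V reaches term 7.

5Vz55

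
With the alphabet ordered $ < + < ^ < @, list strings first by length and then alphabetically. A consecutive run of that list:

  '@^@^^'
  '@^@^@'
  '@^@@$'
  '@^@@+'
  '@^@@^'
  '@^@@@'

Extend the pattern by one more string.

The successor of @^@@@ increments the rightmost position that isn't already @ and resets every position after it to $.

@@$$$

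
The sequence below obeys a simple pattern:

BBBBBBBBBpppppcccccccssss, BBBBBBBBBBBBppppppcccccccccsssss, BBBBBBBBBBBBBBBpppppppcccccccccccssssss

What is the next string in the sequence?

BBBBBBBBBBBBBBBBBBppppppppcccccccccccccsssssss

Each string has the form B^{3n} p^{n+2} c^{2n+1} s^{n+1}, where the shown terms are n = 3, 4, 5.
For the next term, n = 6, so the run lengths are 18, 8, 13, 7.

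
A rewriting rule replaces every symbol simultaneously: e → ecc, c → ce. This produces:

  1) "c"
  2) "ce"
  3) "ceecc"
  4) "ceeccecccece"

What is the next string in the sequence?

Rewriting each symbol of ceeccecccece: c→ce, e→ecc, e→ecc, c→ce, c→ce, e→ecc, c→ce, c→ce, c→ce, e→ecc, c→ce, e→ecc, which concatenates to ce ecc ecc ce ce ecc ce ce ce ecc ce ecc.

ceecceccceceecccececeeccceecc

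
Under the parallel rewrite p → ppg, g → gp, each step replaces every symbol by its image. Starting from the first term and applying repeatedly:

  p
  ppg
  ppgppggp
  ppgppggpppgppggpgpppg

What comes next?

ppgppggpppgppggpgpppgppgppggpppgppggpgpppggpppgppgppggp

Replace each of the 21 characters of ppgppggpppgppggpgpppg in place — ppg ppg gp ppg ppg gp gp ppg ppg ppg gp ppg ppg gp gp ppg gp ppg ppg ppg gp — and concatenate.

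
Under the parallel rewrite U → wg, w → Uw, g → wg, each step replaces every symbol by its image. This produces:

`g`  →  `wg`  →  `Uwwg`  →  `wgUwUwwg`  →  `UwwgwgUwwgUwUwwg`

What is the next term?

Applying the rule to each of the 16 symbols of UwwgwgUwwgUwUwwg gives the pieces wg Uw Uw wg Uw wg wg Uw Uw wg wg Uw wg Uw Uw wg, which concatenate to the answer.

wgUwUwwgUwwgwgUwUwwgwgUwwgUwUwwg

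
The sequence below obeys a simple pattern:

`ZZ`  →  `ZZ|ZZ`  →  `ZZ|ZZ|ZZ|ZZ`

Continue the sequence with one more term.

s(k+1) = s(k)·|·s(k) — each term doubles the last with '|' between the halves.
One more doubling of ZZ|ZZ|ZZ|ZZ gives the answer.

ZZ|ZZ|ZZ|ZZ|ZZ|ZZ|ZZ|ZZ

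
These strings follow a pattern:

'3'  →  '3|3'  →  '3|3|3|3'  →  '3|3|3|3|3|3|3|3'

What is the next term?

s(k+1) = s(k)·|·s(k) — each term doubles the last with '|' between the halves.
Doubling 3|3|3|3|3|3|3|3 with '|' between the halves:

3|3|3|3|3|3|3|3|3|3|3|3|3|3|3|3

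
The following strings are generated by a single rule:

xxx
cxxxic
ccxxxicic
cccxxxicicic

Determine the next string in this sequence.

Each term wraps the previous one in c on the left and ic on the right.
One more step from cccxxxicicic gives the answer.

ccccxxxicicicic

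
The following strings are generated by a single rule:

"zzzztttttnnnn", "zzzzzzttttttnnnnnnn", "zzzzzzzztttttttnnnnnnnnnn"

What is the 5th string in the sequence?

zzzzzzzzzzzztttttttttnnnnnnnnnnnnnnnn

Each string has the form z^{2n} t^{n+3} n^{3n-2}, where the shown terms are n = 2, 3, 4.
At n = 6 the blocks have lengths 12, 9, 16.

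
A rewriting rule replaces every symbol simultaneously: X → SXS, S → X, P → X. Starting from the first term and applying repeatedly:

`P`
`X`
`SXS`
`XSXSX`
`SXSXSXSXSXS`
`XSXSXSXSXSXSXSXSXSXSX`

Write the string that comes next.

Replace each of the 21 characters of XSXSXSXSXSXSXSXSXSXSX in place — SXS X SXS X SXS X SXS X SXS X SXS X SXS X SXS X SXS X SXS X SXS — and concatenate.

SXSXSXSXSXSXSXSXSXSXSXSXSXSXSXSXSXSXSXSXSXS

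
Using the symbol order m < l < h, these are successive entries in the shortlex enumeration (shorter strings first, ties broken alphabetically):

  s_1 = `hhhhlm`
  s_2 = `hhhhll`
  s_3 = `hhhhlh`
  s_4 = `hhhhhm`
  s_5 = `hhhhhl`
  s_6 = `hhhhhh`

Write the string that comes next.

mmmmmmm

hhhhhh is the last string of length 6, so the next is the first of length 7: m repeated 7 times.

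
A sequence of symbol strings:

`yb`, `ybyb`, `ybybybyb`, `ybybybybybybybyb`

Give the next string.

Every step duplicates the string.
Doubling ybybybybybybybyb:

ybybybybybybybybybybybybybybybyb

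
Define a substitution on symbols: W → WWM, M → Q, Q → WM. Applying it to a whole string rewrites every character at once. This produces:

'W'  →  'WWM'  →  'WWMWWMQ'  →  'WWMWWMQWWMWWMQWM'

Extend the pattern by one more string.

Rewriting the 16 symbols of WWMWWMQWWMWWMQWM one by one yields WWM WWM Q WWM WWM Q WM WWM WWM Q WWM WWM Q WM WWM Q; concatenated:

WWMWWMQWWMWWMQWMWWMWWMQWWMWWMQWMWWMQ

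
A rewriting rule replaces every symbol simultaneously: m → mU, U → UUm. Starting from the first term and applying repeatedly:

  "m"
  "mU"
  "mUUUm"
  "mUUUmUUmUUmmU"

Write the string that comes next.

Rewriting the 13 symbols of mUUUmUUmUUmmU one by one yields mU UUm UUm UUm mU UUm UUm mU UUm UUm mU mU UUm; concatenated:

mUUUmUUmUUmmUUUmUUmmUUUmUUmmUmUUUm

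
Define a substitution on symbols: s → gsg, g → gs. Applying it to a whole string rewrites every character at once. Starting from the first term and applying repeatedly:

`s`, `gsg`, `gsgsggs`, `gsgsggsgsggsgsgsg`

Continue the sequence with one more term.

Rewriting the 17 symbols of gsgsggsgsggsgsgsg one by one yields gs gsg gs gsg gs gs gsg gs gsg gs gs gsg gs gsg gs gsg gs; concatenated:

gsgsggsgsggsgsgsggsgsggsgsgsggsgsggsgsggs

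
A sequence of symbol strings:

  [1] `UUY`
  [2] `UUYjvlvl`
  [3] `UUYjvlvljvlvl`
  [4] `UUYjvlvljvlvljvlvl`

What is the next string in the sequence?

Each term is the previous one with jvlvl appended.
So the next term is UUYjvlvljvlvljvlvl·jvlvl.

UUYjvlvljvlvljvlvljvlvl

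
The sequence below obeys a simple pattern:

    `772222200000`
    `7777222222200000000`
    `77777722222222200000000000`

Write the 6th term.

Reading off run lengths: 7 runs 2, 4, 6; 2 runs 5, 7, 9; 0 runs 5, 8, 11 — each is linear in n (n = 1, 2, …).
For term 6, n = 6, so the run lengths are 12, 15, 20.

77777777777722222222222222200000000000000000000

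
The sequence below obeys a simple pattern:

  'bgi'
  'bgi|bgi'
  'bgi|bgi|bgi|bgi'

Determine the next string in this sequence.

bgi|bgi|bgi|bgi|bgi|bgi|bgi|bgi

Each string is two copies of the previous one joined by '|'.
So the next term is two copies of bgi|bgi|bgi|bgi with '|' between the halves.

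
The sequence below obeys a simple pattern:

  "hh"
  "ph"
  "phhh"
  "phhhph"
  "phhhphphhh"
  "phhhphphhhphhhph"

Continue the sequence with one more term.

From term 3 onward, concatenate the last term with the second-to-last: ph·hh = phhh, phhh·ph = phhhph, …
So term 7 is phhhphphhhphhhph·phhhphphhh.

phhhphphhhphhhphphhhphphhh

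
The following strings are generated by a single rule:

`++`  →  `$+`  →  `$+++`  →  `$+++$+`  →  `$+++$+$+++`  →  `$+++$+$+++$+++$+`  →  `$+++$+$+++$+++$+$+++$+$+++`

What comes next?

From term 3 onward, concatenate the last term with the second-to-last: $+·++ = $+++, $+++·$+ = $+++$+, …
Continuing: $+++$+$+++$+++$+$+++$+$+++ · $+++$+$+++$+++$+ gives term 8.

$+++$+$+++$+++$+$+++$+$+++$+++$+$+++$+++$+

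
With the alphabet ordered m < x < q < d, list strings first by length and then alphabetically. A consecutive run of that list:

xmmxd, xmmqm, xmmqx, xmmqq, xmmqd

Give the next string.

xmmdm

Find the rightmost character of xmmqd below d, bump it to the next letter, and reset everything to its right to m.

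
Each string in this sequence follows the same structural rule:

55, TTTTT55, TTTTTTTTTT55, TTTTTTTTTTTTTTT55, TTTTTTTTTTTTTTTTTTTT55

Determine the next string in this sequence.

The strings grow by a fixed prefix TTTTT each time.
Applying this once more to TTTTTTTTTTTTTTTTTTTT55:

TTTTTTTTTTTTTTTTTTTTTTTTT55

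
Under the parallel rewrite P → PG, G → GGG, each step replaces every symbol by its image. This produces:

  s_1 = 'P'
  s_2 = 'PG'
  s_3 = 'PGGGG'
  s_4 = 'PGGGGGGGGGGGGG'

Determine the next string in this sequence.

Applying the rule to each of the 14 symbols of PGGGGGGGGGGGGG gives the pieces PG GGG GGG GGG GGG GGG GGG GGG GGG GGG GGG GGG GGG GGG, which concatenate to the answer.

PGGGGGGGGGGGGGGGGGGGGGGGGGGGGGGGGGGGGGGGG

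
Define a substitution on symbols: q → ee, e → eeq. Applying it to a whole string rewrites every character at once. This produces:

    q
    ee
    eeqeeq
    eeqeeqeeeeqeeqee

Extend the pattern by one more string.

Rewriting the 16 symbols of eeqeeqeeeeqeeqee one by one yields eeq eeq ee eeq eeq ee eeq eeq eeq eeq ee eeq eeq ee eeq eeq; concatenated:

eeqeeqeeeeqeeqeeeeqeeqeeqeeqeeeeqeeqeeeeqeeq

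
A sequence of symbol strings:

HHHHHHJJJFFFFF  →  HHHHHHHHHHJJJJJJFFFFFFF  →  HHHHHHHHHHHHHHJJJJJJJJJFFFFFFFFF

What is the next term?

HHHHHHHHHHHHHHHHHHJJJJJJJJJJJJFFFFFFFFFFF

Each string has the form H^{4n+2} J^{3n} F^{2n+3} (n = 1, 2, …).
For the next term, n = 4, so the run lengths are 18, 12, 11.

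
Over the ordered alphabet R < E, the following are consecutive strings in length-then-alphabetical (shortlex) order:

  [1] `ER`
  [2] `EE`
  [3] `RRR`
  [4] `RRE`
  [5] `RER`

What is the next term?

Find the rightmost character of RER below E, bump it to the next letter, and reset everything to its right to R.

REE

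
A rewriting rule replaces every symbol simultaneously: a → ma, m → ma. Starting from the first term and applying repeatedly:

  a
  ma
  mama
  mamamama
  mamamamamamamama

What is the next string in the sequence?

φ(mamamamamamamama) expands symbol-by-symbol to ma ma ma ma ma ma ma ma ma ma ma ma ma ma ma ma; joining the 16 pieces gives the next term.

mamamamamamamamamamamamamamamama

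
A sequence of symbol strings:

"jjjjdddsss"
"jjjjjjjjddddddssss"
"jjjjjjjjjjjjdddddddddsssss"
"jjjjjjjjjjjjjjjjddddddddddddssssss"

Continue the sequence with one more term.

jjjjjjjjjjjjjjjjjjjjdddddddddddddddsssssss

The n-th term is 4n j's then 3n d's then n+2 s's (n = 1, 2, …).
For the next term, n = 5, so the run lengths are 20, 15, 7.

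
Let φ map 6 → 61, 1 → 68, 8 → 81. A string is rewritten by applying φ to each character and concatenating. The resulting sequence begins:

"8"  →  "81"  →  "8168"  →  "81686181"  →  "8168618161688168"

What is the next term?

φ(8168618161688168) expands symbol-by-symbol to 81 68 61 81 61 68 81 68 61 68 61 81 81 68 61 81; joining the 16 pieces gives the next term.

81686181616881686168618181686181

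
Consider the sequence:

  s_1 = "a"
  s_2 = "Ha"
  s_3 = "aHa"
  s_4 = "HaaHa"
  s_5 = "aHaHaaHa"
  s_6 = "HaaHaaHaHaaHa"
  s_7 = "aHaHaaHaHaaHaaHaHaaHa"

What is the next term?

From term 3 onward, concatenate the second-to-last term with the last: a·Ha = aHa, Ha·aHa = HaaHa, …
The next term joins HaaHaaHaHaaHa and aHaHaaHaHaaHaaHaHaaHa.

HaaHaaHaHaaHaaHaHaaHaHaaHaaHaHaaHa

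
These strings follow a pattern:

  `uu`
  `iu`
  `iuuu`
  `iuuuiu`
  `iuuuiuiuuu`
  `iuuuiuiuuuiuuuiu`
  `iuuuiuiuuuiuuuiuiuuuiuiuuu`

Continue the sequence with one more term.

iuuuiuiuuuiuuuiuiuuuiuiuuuiuuuiuiuuuiuuuiu

This is a Fibonacci-style word recurrence s(k) = s(k−1)·s(k−2): e.g. iu·uu = iuuu.
So term 8 is iuuuiuiuuuiuuuiuiuuuiuiuuu·iuuuiuiuuuiuuuiu.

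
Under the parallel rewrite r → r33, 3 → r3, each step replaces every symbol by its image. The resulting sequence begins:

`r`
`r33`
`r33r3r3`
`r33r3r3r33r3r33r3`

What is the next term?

Rewriting the 17 symbols of r33r3r3r33r3r33r3 one by one yields r33 r3 r3 r33 r3 r33 r3 r33 r3 r3 r33 r3 r33 r3 r3 r33 r3; concatenated:

r33r3r3r33r3r33r3r33r3r3r33r3r33r3r3r33r3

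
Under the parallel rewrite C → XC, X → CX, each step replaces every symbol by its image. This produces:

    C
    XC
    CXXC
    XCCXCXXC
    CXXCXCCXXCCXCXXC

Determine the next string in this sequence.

XCCXCXXCCXXCXCCXCXXCXCCXXCCXCXXC

Replace each of the 16 characters of CXXCXCCXXCCXCXXC in place — XC CX CX XC CX XC XC CX CX XC XC CX XC CX CX XC — and concatenate.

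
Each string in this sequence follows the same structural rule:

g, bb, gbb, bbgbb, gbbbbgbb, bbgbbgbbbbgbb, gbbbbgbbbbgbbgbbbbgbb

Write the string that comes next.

Each term (from the third on) is the two preceding terms concatenated in order: term 3 = g·bb = gbb.
The next term joins bbgbbgbbbbgbb and gbbbbgbbbbgbbgbbbbgbb.

bbgbbgbbbbgbbgbbbbgbbbbgbbgbbbbgbb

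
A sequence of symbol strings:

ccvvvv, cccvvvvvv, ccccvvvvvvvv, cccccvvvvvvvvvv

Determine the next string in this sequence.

Term n consists of n c's, followed by 2n v's, where the shown terms are n = 2, 3, 4, 5.
For the next term, n = 6, so the run lengths are 6, 12.

ccccccvvvvvvvvvvvv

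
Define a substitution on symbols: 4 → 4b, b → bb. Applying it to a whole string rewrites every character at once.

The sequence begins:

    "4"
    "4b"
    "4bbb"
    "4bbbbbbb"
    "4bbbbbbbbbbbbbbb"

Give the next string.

4bbbbbbbbbbbbbbbbbbbbbbbbbbbbbbb

Applying the rule to each of the 16 symbols of 4bbbbbbbbbbbbbbb gives the pieces 4b bb bb bb bb bb bb bb bb bb bb bb bb bb bb bb, which concatenate to the answer.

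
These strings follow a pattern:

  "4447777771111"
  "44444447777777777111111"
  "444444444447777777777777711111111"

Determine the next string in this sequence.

Term n consists of 4n-1 4's, followed by 4n+2 7's, followed by 2n+2 1's (n = 1, 2, …).
For the next term, n = 4, so the run lengths are 15, 18, 10.

4444444444444447777777777777777771111111111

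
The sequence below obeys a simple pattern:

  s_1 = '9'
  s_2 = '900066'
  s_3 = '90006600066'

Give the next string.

9000660006600066

Every step adds 00066 to the end: s(k+1) = s(k)·00066.
One more step from 90006600066 gives the answer.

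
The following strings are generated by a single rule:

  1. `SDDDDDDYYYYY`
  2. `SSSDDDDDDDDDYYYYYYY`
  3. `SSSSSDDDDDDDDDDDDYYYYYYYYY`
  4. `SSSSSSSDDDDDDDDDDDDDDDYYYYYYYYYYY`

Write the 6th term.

SSSSSSSSSSSDDDDDDDDDDDDDDDDDDDDDYYYYYYYYYYYYYYY

Term n consists of 2n-1 S's, followed by 3n+3 D's, followed by 2n+3 Y's (n = 1, 2, …).
At n = 6 the blocks have lengths 11, 21, 15.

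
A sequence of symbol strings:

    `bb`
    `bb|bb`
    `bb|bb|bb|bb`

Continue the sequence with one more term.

bb|bb|bb|bb|bb|bb|bb|bb

Each string is two copies of the previous one joined by '|'.
So the next term is two copies of bb|bb|bb|bb with '|' between the halves.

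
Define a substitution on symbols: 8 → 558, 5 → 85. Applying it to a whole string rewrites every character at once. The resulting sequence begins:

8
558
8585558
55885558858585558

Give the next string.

φ(55885558858585558) expands symbol-by-symbol to 85 85 558 558 85 85 85 558 558 85 558 85 558 85 85 85 558; joining the 17 pieces gives the next term.

85855585588585855585588555885558858585558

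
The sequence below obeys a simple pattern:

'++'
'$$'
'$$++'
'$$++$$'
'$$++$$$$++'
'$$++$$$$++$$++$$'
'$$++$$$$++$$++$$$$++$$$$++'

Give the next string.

This is a Fibonacci-style word recurrence s(k) = s(k−1)·s(k−2): e.g. $$·++ = $$++.
The next term joins $$++$$$$++$$++$$$$++$$$$++ and $$++$$$$++$$++$$.

$$++$$$$++$$++$$$$++$$$$++$$++$$$$++$$++$$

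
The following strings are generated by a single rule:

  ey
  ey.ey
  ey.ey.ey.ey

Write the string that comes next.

Each string is two copies of the previous one joined by '.'.
So the next term is two copies of ey.ey.ey.ey with '.' between the halves.

ey.ey.ey.ey.ey.ey.ey.ey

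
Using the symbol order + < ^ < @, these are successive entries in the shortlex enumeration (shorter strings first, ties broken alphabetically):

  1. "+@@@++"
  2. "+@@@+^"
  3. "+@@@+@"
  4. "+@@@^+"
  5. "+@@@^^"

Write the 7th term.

Stepping forward 2 times from +@@@^^: +@@@^^ → +@@@^@, then the target.

+@@@@+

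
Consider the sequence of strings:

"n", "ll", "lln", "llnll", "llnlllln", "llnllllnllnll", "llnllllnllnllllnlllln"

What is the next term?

llnllllnllnllllnllllnllnllllnllnll

Each term (from the third on) is the previous term followed by the one before it: term 3 = ll·n = lln.
So term 8 is llnllllnllnllllnlllln·llnllllnllnll.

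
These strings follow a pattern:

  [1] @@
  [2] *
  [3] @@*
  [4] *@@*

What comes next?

Each term (from the third on) is the two preceding terms concatenated in order: term 3 = @@·* = @@*.
Continuing: @@* · *@@* gives term 5.

@@**@@*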